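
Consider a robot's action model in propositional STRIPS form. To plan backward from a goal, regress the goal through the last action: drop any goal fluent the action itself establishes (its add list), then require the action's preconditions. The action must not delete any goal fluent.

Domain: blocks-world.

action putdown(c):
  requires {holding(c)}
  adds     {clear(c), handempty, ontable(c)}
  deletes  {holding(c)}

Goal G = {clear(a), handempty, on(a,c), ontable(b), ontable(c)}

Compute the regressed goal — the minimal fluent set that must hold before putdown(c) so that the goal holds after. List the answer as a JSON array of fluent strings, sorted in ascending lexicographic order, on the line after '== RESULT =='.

Compute (G \ add) ∪ pre:
  G ∩ del = {}  (empty — regression defined)
  G \ add = {clear(a), handempty, on(a,c), ontable(b), ontable(c)} \ {clear(c), handempty, ontable(c)} = {clear(a), on(a,c), ontable(b)}
  ∪ pre   = {clear(a), on(a,c), ontable(b)} ∪ {holding(c)}
          = {clear(a), holding(c), on(a,c), ontable(b)}

== RESULT ==
["clear(a)", "holding(c)", "on(a,c)", "ontable(b)"]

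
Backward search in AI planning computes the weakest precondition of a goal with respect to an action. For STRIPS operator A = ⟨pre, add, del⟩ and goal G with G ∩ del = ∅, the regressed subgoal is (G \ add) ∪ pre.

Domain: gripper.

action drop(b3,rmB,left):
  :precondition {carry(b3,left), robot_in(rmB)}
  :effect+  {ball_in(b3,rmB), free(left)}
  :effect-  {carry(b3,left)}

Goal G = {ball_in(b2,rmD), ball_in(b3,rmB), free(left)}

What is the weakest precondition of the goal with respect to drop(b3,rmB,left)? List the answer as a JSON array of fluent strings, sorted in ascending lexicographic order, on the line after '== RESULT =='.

Compute (G \ add) ∪ pre:
  G ∩ del = {}  (empty — regression defined)
  G \ add = {ball_in(b2,rmD), ball_in(b3,rmB), free(left)} \ {ball_in(b3,rmB), free(left)} = {ball_in(b2,rmD)}
  ∪ pre   = {ball_in(b2,rmD)} ∪ {carry(b3,left), robot_in(rmB)}
          = {ball_in(b2,rmD), carry(b3,left), robot_in(rmB)}

== RESULT ==
["ball_in(b2,rmD)", "carry(b3,left)", "robot_in(rmB)"]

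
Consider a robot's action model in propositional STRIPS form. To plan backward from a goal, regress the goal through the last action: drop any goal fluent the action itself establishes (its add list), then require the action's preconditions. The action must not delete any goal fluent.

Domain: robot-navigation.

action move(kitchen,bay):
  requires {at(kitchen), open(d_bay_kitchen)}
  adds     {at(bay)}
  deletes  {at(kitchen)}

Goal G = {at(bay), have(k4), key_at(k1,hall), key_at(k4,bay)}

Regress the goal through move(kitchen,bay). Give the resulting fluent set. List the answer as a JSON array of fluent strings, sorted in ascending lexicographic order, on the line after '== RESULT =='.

Regress:
  G ∩ del = {}  (empty — regression defined)
  G \ add = {at(bay), have(k4), key_at(k1,hall), key_at(k4,bay)} \ {at(bay)} = {have(k4), key_at(k1,hall), key_at(k4,bay)}
  ∪ pre   = {have(k4), key_at(k1,hall), key_at(k4,bay)} ∪ {at(kitchen), open(d_bay_kitchen)}
          = {at(kitchen), have(k4), key_at(k1,hall), key_at(k4,bay), open(d_bay_kitchen)}

== RESULT ==
["at(kitchen)", "have(k4)", "key_at(k1,hall)", "key_at(k4,bay)", "open(d_bay_kitchen)"]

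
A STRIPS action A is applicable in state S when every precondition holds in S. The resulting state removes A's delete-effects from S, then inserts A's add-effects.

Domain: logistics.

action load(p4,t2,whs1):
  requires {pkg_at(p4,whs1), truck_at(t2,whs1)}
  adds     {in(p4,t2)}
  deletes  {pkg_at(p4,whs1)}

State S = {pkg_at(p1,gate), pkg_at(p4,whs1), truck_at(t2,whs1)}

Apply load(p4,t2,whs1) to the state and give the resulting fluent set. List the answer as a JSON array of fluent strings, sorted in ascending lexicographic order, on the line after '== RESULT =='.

Progress:
  pre ⊆ S: {pkg_at(p4,whs1), truck_at(t2,whs1)} ⊆ S  — applicable
  S \ del = {pkg_at(p1,gate), truck_at(t2,whs1)}
  ∪ add   = {in(p4,t2), pkg_at(p1,gate), truck_at(t2,whs1)}

== RESULT ==
["in(p4,t2)", "pkg_at(p1,gate)", "truck_at(t2,whs1)"]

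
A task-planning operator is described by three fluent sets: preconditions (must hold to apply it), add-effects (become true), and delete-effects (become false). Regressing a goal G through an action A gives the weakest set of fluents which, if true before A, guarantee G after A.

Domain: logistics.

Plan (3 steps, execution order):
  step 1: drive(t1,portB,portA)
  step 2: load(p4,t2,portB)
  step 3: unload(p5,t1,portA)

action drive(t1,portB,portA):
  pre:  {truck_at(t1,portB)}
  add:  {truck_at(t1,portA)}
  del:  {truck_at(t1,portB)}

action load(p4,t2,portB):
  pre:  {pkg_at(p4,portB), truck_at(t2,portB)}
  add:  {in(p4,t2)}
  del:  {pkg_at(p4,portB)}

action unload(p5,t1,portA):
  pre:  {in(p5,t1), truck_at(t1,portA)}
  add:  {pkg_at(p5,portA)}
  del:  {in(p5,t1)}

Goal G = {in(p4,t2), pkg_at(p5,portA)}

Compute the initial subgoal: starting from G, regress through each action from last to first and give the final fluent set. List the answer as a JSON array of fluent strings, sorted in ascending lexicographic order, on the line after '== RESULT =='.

Regress step by step:
  through step 3 (unload(p5,t1,portA)): drop {pkg_at(p5,portA)}, keep {in(p4,t2)}, require {in(p5,t1), truck_at(t1,portA)}
    → {in(p4,t2), in(p5,t1), truck_at(t1,portA)}
  through step 2 (load(p4,t2,portB)): drop {in(p4,t2)}, keep {in(p5,t1), truck_at(t1,portA)}, require {pkg_at(p4,portB), truck_at(t2,portB)}
    → {in(p5,t1), pkg_at(p4,portB), truck_at(t1,portA), truck_at(t2,portB)}
  through step 1 (drive(t1,portB,portA)): drop {truck_at(t1,portA)}, keep {in(p5,t1), pkg_at(p4,portB), truck_at(t2,portB)}, require {truck_at(t1,portB)}
    → {in(p5,t1), pkg_at(p4,portB), truck_at(t1,portB), truck_at(t2,portB)}

== RESULT ==
["in(p5,t1)", "pkg_at(p4,portB)", "truck_at(t1,portB)", "truck_at(t2,portB)"]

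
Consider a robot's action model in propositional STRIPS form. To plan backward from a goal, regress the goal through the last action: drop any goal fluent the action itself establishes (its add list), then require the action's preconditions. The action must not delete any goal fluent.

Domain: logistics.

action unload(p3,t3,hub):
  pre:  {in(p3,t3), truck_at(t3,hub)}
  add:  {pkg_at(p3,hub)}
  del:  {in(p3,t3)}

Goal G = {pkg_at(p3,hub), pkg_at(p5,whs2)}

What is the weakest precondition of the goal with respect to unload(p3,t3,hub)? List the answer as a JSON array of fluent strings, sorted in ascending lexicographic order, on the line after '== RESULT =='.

Regress:
  G ∩ del = {}  (empty — regression defined)
  G \ add = {pkg_at(p3,hub), pkg_at(p5,whs2)} \ {pkg_at(p3,hub)} = {pkg_at(p5,whs2)}
  ∪ pre   = {pkg_at(p5,whs2)} ∪ {in(p3,t3), truck_at(t3,hub)}
          = {in(p3,t3), pkg_at(p5,whs2), truck_at(t3,hub)}

== RESULT ==
["in(p3,t3)", "pkg_at(p5,whs2)", "truck_at(t3,hub)"]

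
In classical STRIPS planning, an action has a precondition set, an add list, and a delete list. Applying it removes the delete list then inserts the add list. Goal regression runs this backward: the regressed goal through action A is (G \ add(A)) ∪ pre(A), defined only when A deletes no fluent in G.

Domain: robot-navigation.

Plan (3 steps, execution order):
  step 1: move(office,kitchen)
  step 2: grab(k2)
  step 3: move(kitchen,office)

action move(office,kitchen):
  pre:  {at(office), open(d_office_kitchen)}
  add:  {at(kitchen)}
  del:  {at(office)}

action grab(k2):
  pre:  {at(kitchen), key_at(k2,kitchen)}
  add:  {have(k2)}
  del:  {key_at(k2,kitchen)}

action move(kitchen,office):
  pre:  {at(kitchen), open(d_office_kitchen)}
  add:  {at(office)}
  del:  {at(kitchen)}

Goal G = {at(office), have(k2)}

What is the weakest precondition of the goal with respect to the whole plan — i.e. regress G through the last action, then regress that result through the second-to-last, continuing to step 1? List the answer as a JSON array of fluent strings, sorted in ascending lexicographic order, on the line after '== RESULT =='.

Work backward from the goal:
  through step 3 (move(kitchen,office)): drop {at(office)}, keep {have(k2)}, require {at(kitchen), open(d_office_kitchen)}
    → {at(kitchen), have(k2), open(d_office_kitchen)}
  through step 2 (grab(k2)): drop {have(k2)}, keep {at(kitchen), open(d_office_kitchen)}, require {at(kitchen), key_at(k2,kitchen)}
    → {at(kitchen), key_at(k2,kitchen), open(d_office_kitchen)}
  through step 1 (move(office,kitchen)): drop {at(kitchen)}, keep {key_at(k2,kitchen), open(d_office_kitchen)}, require {at(office), open(d_office_kitchen)}
    → {at(office), key_at(k2,kitchen), open(d_office_kitchen)}

== RESULT ==
["at(office)", "key_at(k2,kitchen)", "open(d_office_kitchen)"]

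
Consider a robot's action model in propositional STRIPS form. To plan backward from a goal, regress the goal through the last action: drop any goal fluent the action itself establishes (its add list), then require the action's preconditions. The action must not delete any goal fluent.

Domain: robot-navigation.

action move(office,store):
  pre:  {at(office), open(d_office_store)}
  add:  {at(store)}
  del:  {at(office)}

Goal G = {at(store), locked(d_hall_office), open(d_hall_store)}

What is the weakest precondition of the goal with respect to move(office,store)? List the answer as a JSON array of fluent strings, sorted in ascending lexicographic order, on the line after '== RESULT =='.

Compute (G \ add) ∪ pre:
  G ∩ del = {}  (empty — regression defined)
  G \ add = {at(store), locked(d_hall_office), open(d_hall_store)} \ {at(store)} = {locked(d_hall_office), open(d_hall_store)}
  ∪ pre   = {locked(d_hall_office), open(d_hall_store)} ∪ {at(office), open(d_office_store)}
          = {at(office), locked(d_hall_office), open(d_hall_store), open(d_office_store)}

== RESULT ==
["at(office)", "locked(d_hall_office)", "open(d_hall_store)", "open(d_office_store)"]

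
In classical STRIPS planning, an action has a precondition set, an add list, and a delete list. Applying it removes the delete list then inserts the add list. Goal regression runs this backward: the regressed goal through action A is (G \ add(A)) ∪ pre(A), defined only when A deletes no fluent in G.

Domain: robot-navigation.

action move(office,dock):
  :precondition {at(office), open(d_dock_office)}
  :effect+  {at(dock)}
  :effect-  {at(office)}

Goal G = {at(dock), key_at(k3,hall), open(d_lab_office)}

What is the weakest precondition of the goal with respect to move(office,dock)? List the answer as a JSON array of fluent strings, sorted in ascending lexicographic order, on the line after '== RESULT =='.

Regress:
  G ∩ del = {}  (empty — regression defined)
  G \ add = {at(dock), key_at(k3,hall), open(d_lab_office)} \ {at(dock)} = {key_at(k3,hall), open(d_lab_office)}
  ∪ pre   = {key_at(k3,hall), open(d_lab_office)} ∪ {at(office), open(d_dock_office)}
          = {at(office), key_at(k3,hall), open(d_dock_office), open(d_lab_office)}

== RESULT ==
["at(office)", "key_at(k3,hall)", "open(d_dock_office)", "open(d_lab_office)"]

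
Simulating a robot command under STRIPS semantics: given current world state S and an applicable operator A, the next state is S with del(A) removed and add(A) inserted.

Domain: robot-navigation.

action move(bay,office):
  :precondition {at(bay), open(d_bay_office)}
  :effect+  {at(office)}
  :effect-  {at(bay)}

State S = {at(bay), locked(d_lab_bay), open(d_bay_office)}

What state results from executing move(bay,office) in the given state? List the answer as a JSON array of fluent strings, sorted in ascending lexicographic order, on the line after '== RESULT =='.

Progress:
  pre ⊆ S: {at(bay), open(d_bay_office)} ⊆ S  — applicable
  S \ del = {locked(d_lab_bay), open(d_bay_office)}
  ∪ add   = {at(office), locked(d_lab_bay), open(d_bay_office)}

== RESULT ==
["at(office)", "locked(d_lab_bay)", "open(d_bay_office)"]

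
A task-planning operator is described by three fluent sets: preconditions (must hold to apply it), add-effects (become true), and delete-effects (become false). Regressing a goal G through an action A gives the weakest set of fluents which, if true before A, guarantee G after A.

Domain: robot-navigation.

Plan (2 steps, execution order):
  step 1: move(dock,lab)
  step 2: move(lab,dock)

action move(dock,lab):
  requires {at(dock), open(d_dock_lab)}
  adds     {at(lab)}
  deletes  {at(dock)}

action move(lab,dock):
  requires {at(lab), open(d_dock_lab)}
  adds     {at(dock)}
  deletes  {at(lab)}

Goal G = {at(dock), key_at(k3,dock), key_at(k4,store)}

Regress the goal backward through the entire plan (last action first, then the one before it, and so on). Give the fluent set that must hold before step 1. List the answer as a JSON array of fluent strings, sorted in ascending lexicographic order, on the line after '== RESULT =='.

Work backward from the goal:
  through step 2 (move(lab,dock)): drop {at(dock)}, keep {key_at(k3,dock), key_at(k4,store)}, require {at(lab), open(d_dock_lab)}
    → {at(lab), key_at(k3,dock), key_at(k4,store), open(d_dock_lab)}
  through step 1 (move(dock,lab)): drop {at(lab)}, keep {key_at(k3,dock), key_at(k4,store), open(d_dock_lab)}, require {at(dock), open(d_dock_lab)}
    → {at(dock), key_at(k3,dock), key_at(k4,store), open(d_dock_lab)}

== RESULT ==
["at(dock)", "key_at(k3,dock)", "key_at(k4,store)", "open(d_dock_lab)"]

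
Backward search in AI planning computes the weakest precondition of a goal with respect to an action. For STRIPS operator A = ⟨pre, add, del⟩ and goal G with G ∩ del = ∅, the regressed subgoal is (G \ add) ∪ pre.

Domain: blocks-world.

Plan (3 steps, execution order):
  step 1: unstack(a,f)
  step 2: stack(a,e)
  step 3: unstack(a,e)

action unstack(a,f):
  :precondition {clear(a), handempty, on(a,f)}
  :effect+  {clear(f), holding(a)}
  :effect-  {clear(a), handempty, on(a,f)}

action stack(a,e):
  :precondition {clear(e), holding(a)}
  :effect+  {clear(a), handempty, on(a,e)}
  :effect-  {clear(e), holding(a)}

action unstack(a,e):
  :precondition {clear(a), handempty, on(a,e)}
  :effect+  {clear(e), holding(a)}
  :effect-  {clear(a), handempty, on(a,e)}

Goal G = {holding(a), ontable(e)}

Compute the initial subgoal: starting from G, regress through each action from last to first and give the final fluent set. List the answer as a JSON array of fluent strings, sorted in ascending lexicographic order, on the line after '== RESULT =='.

Work backward from the goal:
  through step 3 (unstack(a,e)): drop {holding(a)}, keep {ontable(e)}, require {clear(a), handempty, on(a,e)}
    → {clear(a), handempty, on(a,e), ontable(e)}
  through step 2 (stack(a,e)): drop {clear(a), handempty, on(a,e)}, keep {ontable(e)}, require {clear(e), holding(a)}
    → {clear(e), holding(a), ontable(e)}
  through step 1 (unstack(a,f)): drop {holding(a)}, keep {clear(e), ontable(e)}, require {clear(a), handempty, on(a,f)}
    → {clear(a), clear(e), handempty, on(a,f), ontable(e)}

== RESULT ==
["clear(a)", "clear(e)", "handempty", "on(a,f)", "ontable(e)"]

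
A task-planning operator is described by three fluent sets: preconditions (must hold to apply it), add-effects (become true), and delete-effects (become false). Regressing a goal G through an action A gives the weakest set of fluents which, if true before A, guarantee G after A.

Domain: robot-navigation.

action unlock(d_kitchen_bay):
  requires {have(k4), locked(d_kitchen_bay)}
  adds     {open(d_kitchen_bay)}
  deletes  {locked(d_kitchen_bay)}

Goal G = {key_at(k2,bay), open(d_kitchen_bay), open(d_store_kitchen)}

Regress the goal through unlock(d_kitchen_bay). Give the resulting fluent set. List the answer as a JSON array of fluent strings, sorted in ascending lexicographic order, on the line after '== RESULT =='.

Regress:
  G ∩ del = {}  (empty — regression defined)
  G \ add = {key_at(k2,bay), open(d_kitchen_bay), open(d_store_kitchen)} \ {open(d_kitchen_bay)} = {key_at(k2,bay), open(d_store_kitchen)}
  ∪ pre   = {key_at(k2,bay), open(d_store_kitchen)} ∪ {have(k4), locked(d_kitchen_bay)}
          = {have(k4), key_at(k2,bay), locked(d_kitchen_bay), open(d_store_kitchen)}

== RESULT ==
["have(k4)", "key_at(k2,bay)", "locked(d_kitchen_bay)", "open(d_store_kitchen)"]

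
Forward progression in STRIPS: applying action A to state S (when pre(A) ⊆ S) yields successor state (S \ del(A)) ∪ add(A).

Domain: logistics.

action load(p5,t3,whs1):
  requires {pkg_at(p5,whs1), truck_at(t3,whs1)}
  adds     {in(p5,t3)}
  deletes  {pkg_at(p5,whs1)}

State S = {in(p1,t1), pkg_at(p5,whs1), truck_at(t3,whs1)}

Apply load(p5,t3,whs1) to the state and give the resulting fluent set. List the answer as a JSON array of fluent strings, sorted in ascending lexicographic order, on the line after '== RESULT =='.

Progress:
  pre ⊆ S: {pkg_at(p5,whs1), truck_at(t3,whs1)} ⊆ S  — applicable
  S \ del = {in(p1,t1), truck_at(t3,whs1)}
  ∪ add   = {in(p1,t1), in(p5,t3), truck_at(t3,whs1)}

== RESULT ==
["in(p1,t1)", "in(p5,t3)", "truck_at(t3,whs1)"]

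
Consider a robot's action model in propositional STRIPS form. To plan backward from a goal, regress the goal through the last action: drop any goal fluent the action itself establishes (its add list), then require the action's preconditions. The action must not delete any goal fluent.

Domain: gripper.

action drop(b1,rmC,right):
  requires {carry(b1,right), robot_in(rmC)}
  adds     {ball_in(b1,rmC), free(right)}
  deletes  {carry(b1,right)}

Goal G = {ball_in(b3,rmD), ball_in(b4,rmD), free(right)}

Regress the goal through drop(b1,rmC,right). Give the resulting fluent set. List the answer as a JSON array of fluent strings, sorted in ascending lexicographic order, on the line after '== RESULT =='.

Compute (G \ add) ∪ pre:
  G ∩ del = {}  (empty — regression defined)
  G \ add = {ball_in(b3,rmD), ball_in(b4,rmD), free(right)} \ {ball_in(b1,rmC), free(right)} = {ball_in(b3,rmD), ball_in(b4,rmD)}
  ∪ pre   = {ball_in(b3,rmD), ball_in(b4,rmD)} ∪ {carry(b1,right), robot_in(rmC)}
          = {ball_in(b3,rmD), ball_in(b4,rmD), carry(b1,right), robot_in(rmC)}

== RESULT ==
["ball_in(b3,rmD)", "ball_in(b4,rmD)", "carry(b1,right)", "robot_in(rmC)"]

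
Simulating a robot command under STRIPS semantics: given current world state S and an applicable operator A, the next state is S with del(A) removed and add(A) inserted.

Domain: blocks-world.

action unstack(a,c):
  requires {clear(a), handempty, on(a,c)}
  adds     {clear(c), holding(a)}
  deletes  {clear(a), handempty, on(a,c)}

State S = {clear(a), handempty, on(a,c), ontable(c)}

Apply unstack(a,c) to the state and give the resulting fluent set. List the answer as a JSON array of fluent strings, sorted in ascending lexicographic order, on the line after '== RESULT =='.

Compute (S \ del) ∪ add:
  pre ⊆ S: {clear(a), handempty, on(a,c)} ⊆ S  — applicable
  S \ del = {ontable(c)}
  ∪ add   = {clear(c), holding(a), ontable(c)}

== RESULT ==
["clear(c)", "holding(a)", "ontable(c)"]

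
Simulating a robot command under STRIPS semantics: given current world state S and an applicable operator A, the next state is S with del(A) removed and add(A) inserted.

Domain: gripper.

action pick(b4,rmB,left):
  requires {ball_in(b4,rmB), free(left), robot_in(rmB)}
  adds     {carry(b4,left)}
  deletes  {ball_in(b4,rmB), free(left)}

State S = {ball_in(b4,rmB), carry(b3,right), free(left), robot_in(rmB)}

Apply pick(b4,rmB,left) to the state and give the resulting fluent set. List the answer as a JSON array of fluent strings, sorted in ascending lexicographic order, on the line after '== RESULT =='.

Compute (S \ del) ∪ add:
  pre ⊆ S: {ball_in(b4,rmB), free(left), robot_in(rmB)} ⊆ S  — applicable
  S \ del = {carry(b3,right), robot_in(rmB)}
  ∪ add   = {carry(b3,right), carry(b4,left), robot_in(rmB)}

== RESULT ==
["carry(b3,right)", "carry(b4,left)", "robot_in(rmB)"]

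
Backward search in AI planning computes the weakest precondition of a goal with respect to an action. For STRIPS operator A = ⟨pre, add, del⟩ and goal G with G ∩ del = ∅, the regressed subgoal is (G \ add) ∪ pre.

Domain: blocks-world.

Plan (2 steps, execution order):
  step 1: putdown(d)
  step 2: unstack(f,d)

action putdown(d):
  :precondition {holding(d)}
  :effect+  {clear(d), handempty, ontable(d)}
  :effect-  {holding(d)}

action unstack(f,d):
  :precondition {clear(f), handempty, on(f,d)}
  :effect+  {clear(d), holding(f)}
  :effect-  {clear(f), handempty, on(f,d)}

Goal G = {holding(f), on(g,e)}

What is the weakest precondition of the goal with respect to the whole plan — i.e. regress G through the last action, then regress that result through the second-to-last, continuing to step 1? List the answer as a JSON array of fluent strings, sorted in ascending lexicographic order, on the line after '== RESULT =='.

Work backward from the goal:
  through step 2 (unstack(f,d)): drop {holding(f)}, keep {on(g,e)}, require {clear(f), handempty, on(f,d)}
    → {clear(f), handempty, on(f,d), on(g,e)}
  through step 1 (putdown(d)): drop {handempty}, keep {clear(f), on(f,d), on(g,e)}, require {holding(d)}
    → {clear(f), holding(d), on(f,d), on(g,e)}

== RESULT ==
["clear(f)", "holding(d)", "on(f,d)", "on(g,e)"]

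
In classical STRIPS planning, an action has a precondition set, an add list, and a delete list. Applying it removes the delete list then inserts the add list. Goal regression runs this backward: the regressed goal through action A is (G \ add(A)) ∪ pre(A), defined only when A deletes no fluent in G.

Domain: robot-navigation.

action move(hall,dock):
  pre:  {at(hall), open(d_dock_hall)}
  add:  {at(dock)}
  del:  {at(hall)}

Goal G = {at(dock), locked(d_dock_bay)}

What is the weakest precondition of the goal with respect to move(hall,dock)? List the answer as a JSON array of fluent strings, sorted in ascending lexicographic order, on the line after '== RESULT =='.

Regress:
  G ∩ del = {}  (empty — regression defined)
  G \ add = {at(dock), locked(d_dock_bay)} \ {at(dock)} = {locked(d_dock_bay)}
  ∪ pre   = {locked(d_dock_bay)} ∪ {at(hall), open(d_dock_hall)}
          = {at(hall), locked(d_dock_bay), open(d_dock_hall)}

== RESULT ==
["at(hall)", "locked(d_dock_bay)", "open(d_dock_hall)"]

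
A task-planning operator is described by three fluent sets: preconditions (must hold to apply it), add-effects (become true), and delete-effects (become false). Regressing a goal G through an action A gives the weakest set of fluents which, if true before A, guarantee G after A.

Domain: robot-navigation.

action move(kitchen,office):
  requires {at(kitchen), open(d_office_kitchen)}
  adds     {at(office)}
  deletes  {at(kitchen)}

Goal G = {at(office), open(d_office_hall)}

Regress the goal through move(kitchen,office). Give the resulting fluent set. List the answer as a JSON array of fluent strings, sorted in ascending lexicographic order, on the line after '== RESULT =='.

Regress:
  G ∩ del = {}  (empty — regression defined)
  G \ add = {at(office), open(d_office_hall)} \ {at(office)} = {open(d_office_hall)}
  ∪ pre   = {open(d_office_hall)} ∪ {at(kitchen), open(d_office_kitchen)}
          = {at(kitchen), open(d_office_hall), open(d_office_kitchen)}

== RESULT ==
["at(kitchen)", "open(d_office_hall)", "open(d_office_kitchen)"]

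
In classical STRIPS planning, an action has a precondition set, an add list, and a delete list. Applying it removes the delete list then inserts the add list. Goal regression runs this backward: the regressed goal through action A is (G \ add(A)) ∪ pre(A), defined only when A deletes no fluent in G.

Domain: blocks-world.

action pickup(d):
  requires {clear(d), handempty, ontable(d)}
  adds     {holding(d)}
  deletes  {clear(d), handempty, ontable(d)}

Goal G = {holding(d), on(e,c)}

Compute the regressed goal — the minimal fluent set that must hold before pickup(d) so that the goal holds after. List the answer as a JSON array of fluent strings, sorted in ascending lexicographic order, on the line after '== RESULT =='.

Compute (G \ add) ∪ pre:
  G ∩ del = {}  (empty — regression defined)
  G \ add = {holding(d), on(e,c)} \ {holding(d)} = {on(e,c)}
  ∪ pre   = {on(e,c)} ∪ {clear(d), handempty, ontable(d)}
          = {clear(d), handempty, on(e,c), ontable(d)}

== RESULT ==
["clear(d)", "handempty", "on(e,c)", "ontable(d)"]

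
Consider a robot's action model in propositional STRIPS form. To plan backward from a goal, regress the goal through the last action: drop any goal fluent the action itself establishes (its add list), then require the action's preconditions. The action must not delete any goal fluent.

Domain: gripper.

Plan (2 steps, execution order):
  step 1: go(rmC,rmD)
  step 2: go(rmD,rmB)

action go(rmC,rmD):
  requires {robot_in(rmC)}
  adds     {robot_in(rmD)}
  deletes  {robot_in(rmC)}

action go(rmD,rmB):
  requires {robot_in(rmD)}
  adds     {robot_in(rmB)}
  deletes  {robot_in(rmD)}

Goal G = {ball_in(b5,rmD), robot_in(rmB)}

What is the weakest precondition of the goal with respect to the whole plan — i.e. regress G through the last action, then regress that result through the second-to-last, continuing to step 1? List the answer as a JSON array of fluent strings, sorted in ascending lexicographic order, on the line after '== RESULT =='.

Work backward from the goal:
  through step 2 (go(rmD,rmB)): drop {robot_in(rmB)}, keep {ball_in(b5,rmD)}, require {robot_in(rmD)}
    → {ball_in(b5,rmD), robot_in(rmD)}
  through step 1 (go(rmC,rmD)): drop {robot_in(rmD)}, keep {ball_in(b5,rmD)}, require {robot_in(rmC)}
    → {ball_in(b5,rmD), robot_in(rmC)}

== RESULT ==
["ball_in(b5,rmD)", "robot_in(rmC)"]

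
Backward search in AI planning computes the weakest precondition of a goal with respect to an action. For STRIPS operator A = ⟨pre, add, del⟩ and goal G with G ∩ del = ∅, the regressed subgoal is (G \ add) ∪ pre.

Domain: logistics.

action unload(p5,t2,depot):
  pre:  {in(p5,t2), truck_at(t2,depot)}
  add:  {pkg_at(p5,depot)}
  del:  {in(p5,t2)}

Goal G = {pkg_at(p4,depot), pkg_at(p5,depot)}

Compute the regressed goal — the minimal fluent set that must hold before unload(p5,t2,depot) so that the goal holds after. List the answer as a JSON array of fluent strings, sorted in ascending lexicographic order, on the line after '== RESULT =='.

Compute (G \ add) ∪ pre:
  G ∩ del = {}  (empty — regression defined)
  G \ add = {pkg_at(p4,depot), pkg_at(p5,depot)} \ {pkg_at(p5,depot)} = {pkg_at(p4,depot)}
  ∪ pre   = {pkg_at(p4,depot)} ∪ {in(p5,t2), truck_at(t2,depot)}
          = {in(p5,t2), pkg_at(p4,depot), truck_at(t2,depot)}

== RESULT ==
["in(p5,t2)", "pkg_at(p4,depot)", "truck_at(t2,depot)"]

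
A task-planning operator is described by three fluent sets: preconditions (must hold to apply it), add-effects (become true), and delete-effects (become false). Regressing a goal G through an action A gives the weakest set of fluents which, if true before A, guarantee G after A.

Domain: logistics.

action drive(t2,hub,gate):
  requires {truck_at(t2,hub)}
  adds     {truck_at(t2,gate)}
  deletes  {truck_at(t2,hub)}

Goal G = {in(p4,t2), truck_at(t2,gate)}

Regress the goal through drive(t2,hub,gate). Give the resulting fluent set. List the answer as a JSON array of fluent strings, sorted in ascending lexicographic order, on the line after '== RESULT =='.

Compute (G \ add) ∪ pre:
  G ∩ del = {}  (empty — regression defined)
  G \ add = {in(p4,t2), truck_at(t2,gate)} \ {truck_at(t2,gate)} = {in(p4,t2)}
  ∪ pre   = {in(p4,t2)} ∪ {truck_at(t2,hub)}
          = {in(p4,t2), truck_at(t2,hub)}

== RESULT ==
["in(p4,t2)", "truck_at(t2,hub)"]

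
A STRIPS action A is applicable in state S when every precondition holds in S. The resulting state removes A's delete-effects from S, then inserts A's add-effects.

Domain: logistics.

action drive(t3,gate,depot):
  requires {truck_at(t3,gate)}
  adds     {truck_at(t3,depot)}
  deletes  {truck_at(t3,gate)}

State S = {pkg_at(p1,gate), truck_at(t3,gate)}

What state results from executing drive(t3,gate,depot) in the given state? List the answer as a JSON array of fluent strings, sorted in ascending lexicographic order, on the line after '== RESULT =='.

Compute (S \ del) ∪ add:
  pre ⊆ S: {truck_at(t3,gate)} ⊆ S  — applicable
  S \ del = {pkg_at(p1,gate)}
  ∪ add   = {pkg_at(p1,gate), truck_at(t3,depot)}

== RESULT ==
["pkg_at(p1,gate)", "truck_at(t3,depot)"]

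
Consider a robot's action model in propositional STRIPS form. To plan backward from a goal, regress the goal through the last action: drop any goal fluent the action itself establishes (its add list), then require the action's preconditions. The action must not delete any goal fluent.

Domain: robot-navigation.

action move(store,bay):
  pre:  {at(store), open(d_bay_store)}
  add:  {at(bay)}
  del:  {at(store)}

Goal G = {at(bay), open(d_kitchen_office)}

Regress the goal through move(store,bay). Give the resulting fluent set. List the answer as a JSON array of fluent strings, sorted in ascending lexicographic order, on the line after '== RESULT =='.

Compute (G \ add) ∪ pre:
  G ∩ del = {}  (empty — regression defined)
  G \ add = {at(bay), open(d_kitchen_office)} \ {at(bay)} = {open(d_kitchen_office)}
  ∪ pre   = {open(d_kitchen_office)} ∪ {at(store), open(d_bay_store)}
          = {at(store), open(d_bay_store), open(d_kitchen_office)}

== RESULT ==
["at(store)", "open(d_bay_store)", "open(d_kitchen_office)"]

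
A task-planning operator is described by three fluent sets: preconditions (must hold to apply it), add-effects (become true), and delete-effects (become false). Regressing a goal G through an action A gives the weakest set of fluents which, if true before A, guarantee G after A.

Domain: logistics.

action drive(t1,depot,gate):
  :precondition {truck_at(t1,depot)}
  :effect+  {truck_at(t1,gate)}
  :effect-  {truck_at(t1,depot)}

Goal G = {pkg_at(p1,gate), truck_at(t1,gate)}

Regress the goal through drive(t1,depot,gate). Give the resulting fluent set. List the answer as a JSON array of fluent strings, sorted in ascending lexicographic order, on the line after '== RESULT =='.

Regress:
  G ∩ del = {}  (empty — regression defined)
  G \ add = {pkg_at(p1,gate), truck_at(t1,gate)} \ {truck_at(t1,gate)} = {pkg_at(p1,gate)}
  ∪ pre   = {pkg_at(p1,gate)} ∪ {truck_at(t1,depot)}
          = {pkg_at(p1,gate), truck_at(t1,depot)}

== RESULT ==
["pkg_at(p1,gate)", "truck_at(t1,depot)"]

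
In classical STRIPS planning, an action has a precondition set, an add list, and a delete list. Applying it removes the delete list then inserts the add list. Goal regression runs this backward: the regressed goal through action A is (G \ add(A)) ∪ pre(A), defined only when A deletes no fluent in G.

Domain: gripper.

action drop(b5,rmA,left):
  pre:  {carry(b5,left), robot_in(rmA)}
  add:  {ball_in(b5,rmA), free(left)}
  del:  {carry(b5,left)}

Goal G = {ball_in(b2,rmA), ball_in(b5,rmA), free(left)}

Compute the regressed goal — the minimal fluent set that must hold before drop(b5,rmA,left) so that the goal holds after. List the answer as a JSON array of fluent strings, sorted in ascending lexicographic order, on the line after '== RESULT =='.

Compute (G \ add) ∪ pre:
  G ∩ del = {}  (empty — regression defined)
  G \ add = {ball_in(b2,rmA), ball_in(b5,rmA), free(left)} \ {ball_in(b5,rmA), free(left)} = {ball_in(b2,rmA)}
  ∪ pre   = {ball_in(b2,rmA)} ∪ {carry(b5,left), robot_in(rmA)}
          = {ball_in(b2,rmA), carry(b5,left), robot_in(rmA)}

== RESULT ==
["ball_in(b2,rmA)", "carry(b5,left)", "robot_in(rmA)"]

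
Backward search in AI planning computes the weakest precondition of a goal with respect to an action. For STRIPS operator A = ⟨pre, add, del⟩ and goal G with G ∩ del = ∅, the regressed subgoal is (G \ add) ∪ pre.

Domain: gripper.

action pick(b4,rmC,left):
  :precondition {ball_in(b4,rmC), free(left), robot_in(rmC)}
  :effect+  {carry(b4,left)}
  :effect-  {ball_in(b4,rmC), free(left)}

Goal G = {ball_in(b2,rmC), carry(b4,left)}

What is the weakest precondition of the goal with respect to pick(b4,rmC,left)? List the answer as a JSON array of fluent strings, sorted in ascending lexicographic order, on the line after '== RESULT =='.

Compute (G \ add) ∪ pre:
  G ∩ del = {}  (empty — regression defined)
  G \ add = {ball_in(b2,rmC), carry(b4,left)} \ {carry(b4,left)} = {ball_in(b2,rmC)}
  ∪ pre   = {ball_in(b2,rmC)} ∪ {ball_in(b4,rmC), free(left), robot_in(rmC)}
          = {ball_in(b2,rmC), ball_in(b4,rmC), free(left), robot_in(rmC)}

== RESULT ==
["ball_in(b2,rmC)", "ball_in(b4,rmC)", "free(left)", "robot_in(rmC)"]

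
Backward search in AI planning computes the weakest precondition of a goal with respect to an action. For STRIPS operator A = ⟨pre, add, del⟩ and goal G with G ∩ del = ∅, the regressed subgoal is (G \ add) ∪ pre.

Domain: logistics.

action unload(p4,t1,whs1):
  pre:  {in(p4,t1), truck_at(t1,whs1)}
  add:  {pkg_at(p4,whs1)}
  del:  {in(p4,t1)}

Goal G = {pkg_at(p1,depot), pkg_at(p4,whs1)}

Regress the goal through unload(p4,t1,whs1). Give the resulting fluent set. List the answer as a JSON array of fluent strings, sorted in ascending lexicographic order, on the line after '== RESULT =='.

Compute (G \ add) ∪ pre:
  G ∩ del = {}  (empty — regression defined)
  G \ add = {pkg_at(p1,depot), pkg_at(p4,whs1)} \ {pkg_at(p4,whs1)} = {pkg_at(p1,depot)}
  ∪ pre   = {pkg_at(p1,depot)} ∪ {in(p4,t1), truck_at(t1,whs1)}
          = {in(p4,t1), pkg_at(p1,depot), truck_at(t1,whs1)}

== RESULT ==
["in(p4,t1)", "pkg_at(p1,depot)", "truck_at(t1,whs1)"]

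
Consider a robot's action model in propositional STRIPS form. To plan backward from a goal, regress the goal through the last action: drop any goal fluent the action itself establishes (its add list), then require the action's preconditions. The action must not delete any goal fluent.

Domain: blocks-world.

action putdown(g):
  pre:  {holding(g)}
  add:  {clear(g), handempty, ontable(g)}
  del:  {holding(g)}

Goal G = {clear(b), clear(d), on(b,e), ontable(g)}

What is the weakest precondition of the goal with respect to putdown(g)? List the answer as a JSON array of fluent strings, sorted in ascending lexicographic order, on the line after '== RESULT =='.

Regress:
  G ∩ del = {}  (empty — regression defined)
  G \ add = {clear(b), clear(d), on(b,e), ontable(g)} \ {clear(g), handempty, ontable(g)} = {clear(b), clear(d), on(b,e)}
  ∪ pre   = {clear(b), clear(d), on(b,e)} ∪ {holding(g)}
          = {clear(b), clear(d), holding(g), on(b,e)}

== RESULT ==
["clear(b)", "clear(d)", "holding(g)", "on(b,e)"]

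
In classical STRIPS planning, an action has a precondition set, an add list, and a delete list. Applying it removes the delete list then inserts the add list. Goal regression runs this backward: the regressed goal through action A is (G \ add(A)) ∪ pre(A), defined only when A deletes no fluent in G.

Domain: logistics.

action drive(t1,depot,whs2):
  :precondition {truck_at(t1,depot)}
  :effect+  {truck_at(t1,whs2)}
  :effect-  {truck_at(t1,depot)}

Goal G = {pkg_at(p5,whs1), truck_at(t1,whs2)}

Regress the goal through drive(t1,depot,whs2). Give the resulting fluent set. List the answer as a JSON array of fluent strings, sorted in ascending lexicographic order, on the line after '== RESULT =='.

Regress:
  G ∩ del = {}  (empty — regression defined)
  G \ add = {pkg_at(p5,whs1), truck_at(t1,whs2)} \ {truck_at(t1,whs2)} = {pkg_at(p5,whs1)}
  ∪ pre   = {pkg_at(p5,whs1)} ∪ {truck_at(t1,depot)}
          = {pkg_at(p5,whs1), truck_at(t1,depot)}

== RESULT ==
["pkg_at(p5,whs1)", "truck_at(t1,depot)"]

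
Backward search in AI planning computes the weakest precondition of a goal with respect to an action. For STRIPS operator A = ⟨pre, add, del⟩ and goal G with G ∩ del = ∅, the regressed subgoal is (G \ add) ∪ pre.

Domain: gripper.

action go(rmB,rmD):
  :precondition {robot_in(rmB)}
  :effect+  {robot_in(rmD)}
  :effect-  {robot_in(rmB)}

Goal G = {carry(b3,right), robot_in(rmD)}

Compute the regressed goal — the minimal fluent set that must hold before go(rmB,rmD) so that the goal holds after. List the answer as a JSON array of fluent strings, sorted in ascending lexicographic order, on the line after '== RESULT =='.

Regress:
  G ∩ del = {}  (empty — regression defined)
  G \ add = {carry(b3,right), robot_in(rmD)} \ {robot_in(rmD)} = {carry(b3,right)}
  ∪ pre   = {carry(b3,right)} ∪ {robot_in(rmB)}
          = {carry(b3,right), robot_in(rmB)}

== RESULT ==
["carry(b3,right)", "robot_in(rmB)"]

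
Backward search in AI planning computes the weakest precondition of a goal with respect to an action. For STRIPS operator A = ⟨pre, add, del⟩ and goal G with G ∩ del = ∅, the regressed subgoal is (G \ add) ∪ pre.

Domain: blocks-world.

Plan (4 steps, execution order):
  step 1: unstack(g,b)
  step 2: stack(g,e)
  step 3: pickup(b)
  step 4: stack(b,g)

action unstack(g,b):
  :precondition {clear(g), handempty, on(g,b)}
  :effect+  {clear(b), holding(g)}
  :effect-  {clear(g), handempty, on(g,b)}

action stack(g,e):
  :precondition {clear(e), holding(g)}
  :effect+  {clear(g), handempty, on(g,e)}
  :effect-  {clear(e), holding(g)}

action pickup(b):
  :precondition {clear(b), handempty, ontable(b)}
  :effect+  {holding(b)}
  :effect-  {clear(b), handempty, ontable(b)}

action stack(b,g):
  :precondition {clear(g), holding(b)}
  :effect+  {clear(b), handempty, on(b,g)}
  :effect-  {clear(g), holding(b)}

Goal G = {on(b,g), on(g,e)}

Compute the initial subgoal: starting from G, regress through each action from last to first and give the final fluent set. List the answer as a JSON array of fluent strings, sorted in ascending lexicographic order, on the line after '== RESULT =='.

Work backward from the goal:
  through step 4 (stack(b,g)): drop {on(b,g)}, keep {on(g,e)}, require {clear(g), holding(b)}
    → {clear(g), holding(b), on(g,e)}
  through step 3 (pickup(b)): drop {holding(b)}, keep {clear(g), on(g,e)}, require {clear(b), handempty, ontable(b)}
    → {clear(b), clear(g), handempty, on(g,e), ontable(b)}
  through step 2 (stack(g,e)): drop {clear(g), handempty, on(g,e)}, keep {clear(b), ontable(b)}, require {clear(e), holding(g)}
    → {clear(b), clear(e), holding(g), ontable(b)}
  through step 1 (unstack(g,b)): drop {clear(b), holding(g)}, keep {clear(e), ontable(b)}, require {clear(g), handempty, on(g,b)}
    → {clear(e), clear(g), handempty, on(g,b), ontable(b)}

== RESULT ==
["clear(e)", "clear(g)", "handempty", "on(g,b)", "ontable(b)"]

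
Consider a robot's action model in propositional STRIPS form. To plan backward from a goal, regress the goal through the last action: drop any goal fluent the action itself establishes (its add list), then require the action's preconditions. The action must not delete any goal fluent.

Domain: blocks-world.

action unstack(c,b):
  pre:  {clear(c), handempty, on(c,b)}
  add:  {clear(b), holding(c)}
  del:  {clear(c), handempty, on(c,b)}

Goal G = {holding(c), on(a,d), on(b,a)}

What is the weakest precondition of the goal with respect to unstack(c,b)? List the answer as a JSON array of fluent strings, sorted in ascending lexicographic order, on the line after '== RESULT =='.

Compute (G \ add) ∪ pre:
  G ∩ del = {}  (empty — regression defined)
  G \ add = {holding(c), on(a,d), on(b,a)} \ {clear(b), holding(c)} = {on(a,d), on(b,a)}
  ∪ pre   = {on(a,d), on(b,a)} ∪ {clear(c), handempty, on(c,b)}
          = {clear(c), handempty, on(a,d), on(b,a), on(c,b)}

== RESULT ==
["clear(c)", "handempty", "on(a,d)", "on(b,a)", "on(c,b)"]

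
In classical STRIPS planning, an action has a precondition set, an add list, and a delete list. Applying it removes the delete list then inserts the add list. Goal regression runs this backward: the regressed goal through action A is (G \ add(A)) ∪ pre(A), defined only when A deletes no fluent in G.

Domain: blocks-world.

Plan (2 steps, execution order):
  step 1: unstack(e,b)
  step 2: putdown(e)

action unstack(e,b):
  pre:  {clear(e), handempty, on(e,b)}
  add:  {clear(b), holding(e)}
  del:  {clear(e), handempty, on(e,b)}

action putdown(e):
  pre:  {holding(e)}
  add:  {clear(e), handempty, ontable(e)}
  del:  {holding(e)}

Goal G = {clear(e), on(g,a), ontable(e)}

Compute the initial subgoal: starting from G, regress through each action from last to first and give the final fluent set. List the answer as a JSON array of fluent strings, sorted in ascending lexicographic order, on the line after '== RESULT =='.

Work backward from the goal:
  through step 2 (putdown(e)): drop {clear(e), ontable(e)}, keep {on(g,a)}, require {holding(e)}
    → {holding(e), on(g,a)}
  through step 1 (unstack(e,b)): drop {holding(e)}, keep {on(g,a)}, require {clear(e), handempty, on(e,b)}
    → {clear(e), handempty, on(e,b), on(g,a)}

== RESULT ==
["clear(e)", "handempty", "on(e,b)", "on(g,a)"]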